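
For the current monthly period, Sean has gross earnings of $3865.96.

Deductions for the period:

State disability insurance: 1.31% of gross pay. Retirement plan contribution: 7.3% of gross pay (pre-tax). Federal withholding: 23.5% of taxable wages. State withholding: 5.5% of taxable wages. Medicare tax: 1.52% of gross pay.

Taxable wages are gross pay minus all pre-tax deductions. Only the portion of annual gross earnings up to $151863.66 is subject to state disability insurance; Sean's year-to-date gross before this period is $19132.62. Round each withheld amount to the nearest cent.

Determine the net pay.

$2435.05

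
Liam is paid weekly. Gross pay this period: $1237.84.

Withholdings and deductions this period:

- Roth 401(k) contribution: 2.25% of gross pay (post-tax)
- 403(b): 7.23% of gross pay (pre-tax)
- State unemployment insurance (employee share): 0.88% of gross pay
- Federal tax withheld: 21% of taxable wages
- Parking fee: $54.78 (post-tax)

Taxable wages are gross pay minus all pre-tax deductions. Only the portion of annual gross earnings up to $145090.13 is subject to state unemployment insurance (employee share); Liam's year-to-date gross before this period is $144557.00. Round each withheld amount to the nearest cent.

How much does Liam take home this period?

403(b): $1237.84 × 0.0723 = $89.50
Taxable wages = $1237.84 − $89.50 = $1148.34
Federal tax withheld: $1148.34 × 0.21 = $241.15
State unemployment insurance (employee share): only $145090.13 − $144557.00 = $533.13 of this check is subject → $533.13 × 0.0088 = $4.69
Roth 401(k) contribution: $1237.84 × 0.0225 = $27.85
Parking fee: $54.78
Total deductions = $89.50 + $241.15 + $4.69 + $27.85 + $54.78 = $417.97
Net pay = $1237.84 − $417.97 = $819.87

$819.87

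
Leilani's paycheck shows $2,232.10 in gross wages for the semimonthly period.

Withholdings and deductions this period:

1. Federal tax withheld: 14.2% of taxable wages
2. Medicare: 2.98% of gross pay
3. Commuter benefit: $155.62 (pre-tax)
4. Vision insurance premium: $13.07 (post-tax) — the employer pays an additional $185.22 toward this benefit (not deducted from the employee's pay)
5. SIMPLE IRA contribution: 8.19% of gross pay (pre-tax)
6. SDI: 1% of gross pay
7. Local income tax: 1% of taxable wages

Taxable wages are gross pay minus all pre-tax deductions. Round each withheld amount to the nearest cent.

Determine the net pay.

Commuter benefit: $155.62
SIMPLE IRA contribution: $2,232.10 × 0.0819 = $182.81
Pre-tax total = $155.62 + $182.81 = $338.43
Taxable wages = $2,232.10 − $338.43 = $1,893.67
Local income tax: $1,893.67 × 0.01 = $18.94
Federal tax withheld: $1,893.67 × 0.142 = $268.90
Medicare: $2,232.10 × 0.0298 = $66.52
SDI: $2,232.10 × 0.01 = $22.32
Vision insurance premium: $13.07
(Employer's $185.22 toward vision insurance premium is not withheld from the employee.)
Total deductions = $155.62 + $182.81 + $18.94 + $268.90 + $66.52 + $22.32 + $13.07 = $728.18
Net pay = $2,232.10 − $728.18 = $1,503.92

$1,503.92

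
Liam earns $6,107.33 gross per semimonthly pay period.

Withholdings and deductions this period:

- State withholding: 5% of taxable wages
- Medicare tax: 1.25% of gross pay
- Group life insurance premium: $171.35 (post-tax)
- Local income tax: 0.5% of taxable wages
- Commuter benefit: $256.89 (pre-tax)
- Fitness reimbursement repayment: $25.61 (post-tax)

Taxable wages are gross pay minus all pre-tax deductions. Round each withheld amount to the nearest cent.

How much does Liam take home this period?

$5,255.37

Commuter benefit: $256.89
Taxable wages = $6,107.33 − $256.89 = $5,850.44
State withholding: $5,850.44 × 0.05 = $292.52
Local income tax: $5,850.44 × 0.005 = $29.25
Medicare tax: $6,107.33 × 0.0125 = $76.34
Group life insurance premium: $171.35
Fitness reimbursement repayment: $25.61
Total deductions = $256.89 + $292.52 + $29.25 + $76.34 + $171.35 + $25.61 = $851.96
Net pay = $6,107.33 − $851.96 = $5,255.37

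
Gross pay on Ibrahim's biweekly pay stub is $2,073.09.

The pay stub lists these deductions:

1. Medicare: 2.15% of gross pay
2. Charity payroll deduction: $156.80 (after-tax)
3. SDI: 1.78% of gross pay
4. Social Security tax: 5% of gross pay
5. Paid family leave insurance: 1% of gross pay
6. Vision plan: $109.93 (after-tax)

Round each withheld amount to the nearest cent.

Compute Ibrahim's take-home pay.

Paid family leave insurance: $2,073.09 × 0.01 = $20.73
SDI: $2,073.09 × 0.0178 = $36.90
Medicare: $2,073.09 × 0.0215 = $44.57
Social Security tax: $2,073.09 × 0.05 = $103.65
Vision plan: $109.93
Charity payroll deduction: $156.80
Total deductions = $20.73 + $36.90 + $44.57 + $103.65 + $109.93 + $156.80 = $472.58
Net pay = $2,073.09 − $472.58 = $1,600.51

$1,600.51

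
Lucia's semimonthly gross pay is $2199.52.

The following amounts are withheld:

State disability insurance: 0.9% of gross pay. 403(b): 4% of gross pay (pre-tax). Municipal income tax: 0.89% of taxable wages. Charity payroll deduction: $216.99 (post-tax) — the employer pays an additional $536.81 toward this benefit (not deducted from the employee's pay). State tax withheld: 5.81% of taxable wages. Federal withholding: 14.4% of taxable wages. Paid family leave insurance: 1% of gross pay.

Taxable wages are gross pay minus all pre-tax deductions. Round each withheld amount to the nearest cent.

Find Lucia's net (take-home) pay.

403(b): $2199.52 × 0.04 = $87.98
Taxable wages = $2199.52 − $87.98 = $2111.54
State tax withheld: $2111.54 × 0.0581 = $122.68
Federal withholding: $2111.54 × 0.144 = $304.06
Municipal income tax: $2111.54 × 0.0089 = $18.79
Paid family leave insurance: $2199.52 × 0.01 = $22.00
State disability insurance: $2199.52 × 0.009 = $19.80
Charity payroll deduction: $216.99
(Employer's $536.81 toward charity payroll deduction is not withheld from the employee.)
Total deductions = $87.98 + $122.68 + $304.06 + $18.79 + $22.00 + $19.80 + $216.99 = $792.30
Net pay = $2199.52 − $792.30 = $1407.22

$1407.22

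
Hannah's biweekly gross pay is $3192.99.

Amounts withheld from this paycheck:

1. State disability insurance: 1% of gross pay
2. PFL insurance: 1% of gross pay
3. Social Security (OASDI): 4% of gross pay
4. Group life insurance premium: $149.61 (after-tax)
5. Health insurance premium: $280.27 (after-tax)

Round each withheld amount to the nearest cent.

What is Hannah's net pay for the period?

PFL insurance: $3192.99 × 0.01 = $31.93
Social Security (OASDI): $3192.99 × 0.04 = $127.72
State disability insurance: $3192.99 × 0.01 = $31.93
Health insurance premium: $280.27
Group life insurance premium: $149.61
Total deductions = $31.93 + $127.72 + $31.93 + $280.27 + $149.61 = $621.46
Net pay = $3192.99 − $621.46 = $2571.53

$2571.53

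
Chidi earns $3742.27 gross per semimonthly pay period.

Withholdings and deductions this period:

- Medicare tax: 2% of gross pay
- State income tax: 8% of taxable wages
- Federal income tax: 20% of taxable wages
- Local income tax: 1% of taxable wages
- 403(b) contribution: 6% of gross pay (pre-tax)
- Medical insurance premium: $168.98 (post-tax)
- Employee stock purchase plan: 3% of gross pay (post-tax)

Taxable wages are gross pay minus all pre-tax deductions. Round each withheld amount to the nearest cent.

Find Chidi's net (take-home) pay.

403(b) contribution: $3742.27 × 0.06 = $224.54
Taxable wages = $3742.27 − $224.54 = $3517.73
State income tax: $3517.73 × 0.08 = $281.42
Local income tax: $3517.73 × 0.01 = $35.18
Federal income tax: $3517.73 × 0.2 = $703.55
Medicare tax: $3742.27 × 0.02 = $74.85
Medical insurance premium: $168.98
Employee stock purchase plan: $3742.27 × 0.03 = $112.27
Total deductions = $224.54 + $281.42 + $35.18 + $703.55 + $74.85 + $168.98 + $112.27 = $1600.79
Net pay = $3742.27 − $1600.79 = $2141.48

$2141.48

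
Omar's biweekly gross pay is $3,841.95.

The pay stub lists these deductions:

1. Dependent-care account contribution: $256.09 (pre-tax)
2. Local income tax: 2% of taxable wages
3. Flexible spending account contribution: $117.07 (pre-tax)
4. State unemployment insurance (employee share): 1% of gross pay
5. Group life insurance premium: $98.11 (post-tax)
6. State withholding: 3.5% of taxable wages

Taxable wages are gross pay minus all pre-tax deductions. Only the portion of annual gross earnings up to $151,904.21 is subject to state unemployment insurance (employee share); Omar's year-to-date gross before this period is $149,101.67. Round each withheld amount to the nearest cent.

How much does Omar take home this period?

Flexible spending account contribution: $117.07
Dependent-care account contribution: $256.09
Pre-tax total = $117.07 + $256.09 = $373.16
Taxable wages = $3,841.95 − $373.16 = $3,468.79
Local income tax: $3,468.79 × 0.02 = $69.38
State withholding: $3,468.79 × 0.035 = $121.41
State unemployment insurance (employee share): only $151,904.21 − $149,101.67 = $2,802.54 of this check is subject → $2,802.54 × 0.01 = $28.03
Group life insurance premium: $98.11
Total deductions = $117.07 + $256.09 + $69.38 + $121.41 + $28.03 + $98.11 = $690.09
Net pay = $3,841.95 − $690.09 = $3,151.86

$3,151.86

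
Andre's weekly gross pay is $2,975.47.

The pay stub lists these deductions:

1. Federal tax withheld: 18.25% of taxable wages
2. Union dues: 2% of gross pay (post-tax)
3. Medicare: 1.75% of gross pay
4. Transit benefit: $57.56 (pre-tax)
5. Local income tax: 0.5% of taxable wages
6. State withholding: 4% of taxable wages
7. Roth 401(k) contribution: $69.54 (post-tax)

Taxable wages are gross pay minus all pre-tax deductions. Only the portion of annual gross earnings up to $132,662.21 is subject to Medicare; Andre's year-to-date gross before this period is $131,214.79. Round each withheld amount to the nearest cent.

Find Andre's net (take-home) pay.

$2,099.70

Transit benefit: $57.56
Taxable wages = $2,975.47 − $57.56 = $2,917.91
Local income tax: $2,917.91 × 0.005 = $14.59
State withholding: $2,917.91 × 0.04 = $116.72
Federal tax withheld: $2,917.91 × 0.1825 = $532.52
Medicare: only $132,662.21 − $131,214.79 = $1,447.42 of this check is subject → $1,447.42 × 0.0175 = $25.33
Roth 401(k) contribution: $69.54
Union dues: $2,975.47 × 0.02 = $59.51
Total deductions = $57.56 + $14.59 + $116.72 + $532.52 + $25.33 + $69.54 + $59.51 = $875.77
Net pay = $2,975.47 − $875.77 = $2,099.70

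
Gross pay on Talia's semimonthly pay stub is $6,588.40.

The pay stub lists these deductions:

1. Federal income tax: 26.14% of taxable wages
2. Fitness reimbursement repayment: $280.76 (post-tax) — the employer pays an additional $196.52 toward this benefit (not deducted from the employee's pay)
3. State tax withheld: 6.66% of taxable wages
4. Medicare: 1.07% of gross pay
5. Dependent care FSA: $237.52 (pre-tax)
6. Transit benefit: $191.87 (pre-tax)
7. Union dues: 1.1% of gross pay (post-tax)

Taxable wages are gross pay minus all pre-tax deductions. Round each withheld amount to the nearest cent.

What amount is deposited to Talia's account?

Transit benefit: $191.87
Dependent care FSA: $237.52
Pre-tax total = $191.87 + $237.52 = $429.39
Taxable wages = $6,588.40 − $429.39 = $6,159.01
State tax withheld: $6,159.01 × 0.0666 = $410.19
Federal income tax: $6,159.01 × 0.2614 = $1,609.97
Medicare: $6,588.40 × 0.0107 = $70.50
Fitness reimbursement repayment: $280.76
Union dues: $6,588.40 × 0.011 = $72.47
(Employer's $196.52 toward fitness reimbursement repayment is not withheld from the employee.)
Total deductions = $191.87 + $237.52 + $410.19 + $1,609.97 + $70.50 + $280.76 + $72.47 = $2,873.28
Net pay = $6,588.40 − $2,873.28 = $3,715.12

$3,715.12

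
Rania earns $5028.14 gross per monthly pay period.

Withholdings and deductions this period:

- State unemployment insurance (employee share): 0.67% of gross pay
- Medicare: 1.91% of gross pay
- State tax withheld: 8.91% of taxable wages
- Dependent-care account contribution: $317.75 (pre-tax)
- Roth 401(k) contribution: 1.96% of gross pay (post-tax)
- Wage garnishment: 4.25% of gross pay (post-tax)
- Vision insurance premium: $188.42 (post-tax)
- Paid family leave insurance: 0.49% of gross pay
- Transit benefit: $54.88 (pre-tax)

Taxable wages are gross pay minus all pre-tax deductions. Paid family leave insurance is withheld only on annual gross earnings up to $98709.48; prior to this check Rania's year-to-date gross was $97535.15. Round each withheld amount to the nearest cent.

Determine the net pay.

$3604.55

Dependent-care account contribution: $317.75
Transit benefit: $54.88
Pre-tax total = $317.75 + $54.88 = $372.63
Taxable wages = $5028.14 − $372.63 = $4655.51
State tax withheld: $4655.51 × 0.0891 = $414.81
Medicare: $5028.14 × 0.0191 = $96.04
Paid family leave insurance: only $98709.48 − $97535.15 = $1174.33 of this check is subject → $1174.33 × 0.0049 = $5.75
State unemployment insurance (employee share): $5028.14 × 0.0067 = $33.69
Roth 401(k) contribution: $5028.14 × 0.0196 = $98.55
Vision insurance premium: $188.42
Wage garnishment: $5028.14 × 0.0425 = $213.70
Total deductions = $317.75 + $54.88 + $414.81 + $96.04 + $5.75 + $33.69 + $98.55 + $188.42 + $213.70 = $1423.59
Net pay = $5028.14 − $1423.59 = $3604.55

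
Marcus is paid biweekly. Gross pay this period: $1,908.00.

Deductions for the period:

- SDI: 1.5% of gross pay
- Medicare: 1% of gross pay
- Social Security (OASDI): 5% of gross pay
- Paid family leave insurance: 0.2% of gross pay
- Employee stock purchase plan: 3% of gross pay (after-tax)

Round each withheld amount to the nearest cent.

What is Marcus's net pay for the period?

$1,703.84

SDI: $1,908.00 × 0.015 = $28.62
Medicare: $1,908.00 × 0.01 = $19.08
Social Security (OASDI): $1,908.00 × 0.05 = $95.40
Paid family leave insurance: $1,908.00 × 0.002 = $3.82
Employee stock purchase plan: $1,908.00 × 0.03 = $57.24
Total deductions = $28.62 + $19.08 + $95.40 + $3.82 + $57.24 = $204.16
Net pay = $1,908.00 − $204.16 = $1,703.84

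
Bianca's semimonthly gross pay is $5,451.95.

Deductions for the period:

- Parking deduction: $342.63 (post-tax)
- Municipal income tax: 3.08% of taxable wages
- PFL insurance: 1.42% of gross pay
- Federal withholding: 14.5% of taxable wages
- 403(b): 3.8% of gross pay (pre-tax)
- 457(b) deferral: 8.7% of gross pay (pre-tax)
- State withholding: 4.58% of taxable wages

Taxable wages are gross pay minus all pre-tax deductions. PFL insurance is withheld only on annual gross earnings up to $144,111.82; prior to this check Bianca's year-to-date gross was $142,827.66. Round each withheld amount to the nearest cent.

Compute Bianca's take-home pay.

457(b) deferral: $5,451.95 × 0.087 = $474.32
403(b): $5,451.95 × 0.038 = $207.17
Pre-tax total = $474.32 + $207.17 = $681.49
Taxable wages = $5,451.95 − $681.49 = $4,770.46
Municipal income tax: $4,770.46 × 0.0308 = $146.93
Federal withholding: $4,770.46 × 0.145 = $691.72
State withholding: $4,770.46 × 0.0458 = $218.49
PFL insurance: only $144,111.82 − $142,827.66 = $1,284.16 of this check is subject → $1,284.16 × 0.0142 = $18.24
Parking deduction: $342.63
Total deductions = $474.32 + $207.17 + $146.93 + $691.72 + $218.49 + $18.24 + $342.63 = $2,099.50
Net pay = $5,451.95 − $2,099.50 = $3,352.45

$3,352.45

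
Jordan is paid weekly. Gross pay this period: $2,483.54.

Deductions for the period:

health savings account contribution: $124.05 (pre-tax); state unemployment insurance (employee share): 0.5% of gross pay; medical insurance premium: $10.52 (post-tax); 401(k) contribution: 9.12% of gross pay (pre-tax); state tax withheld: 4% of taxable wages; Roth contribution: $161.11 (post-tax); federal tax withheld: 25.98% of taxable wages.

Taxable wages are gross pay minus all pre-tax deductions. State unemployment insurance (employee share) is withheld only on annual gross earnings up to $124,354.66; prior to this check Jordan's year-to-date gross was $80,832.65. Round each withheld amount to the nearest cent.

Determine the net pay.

Health savings account contribution: $124.05
401(k) contribution: $2,483.54 × 0.0912 = $226.50
Pre-tax total = $124.05 + $226.50 = $350.55
Taxable wages = $2,483.54 − $350.55 = $2,132.99
Federal tax withheld: $2,132.99 × 0.2598 = $554.15
State tax withheld: $2,132.99 × 0.04 = $85.32
State unemployment insurance (employee share): cap not yet reached, full $2,483.54 is subject → $2,483.54 × 0.005 = $12.42
Medical insurance premium: $10.52
Roth contribution: $161.11
Total deductions = $124.05 + $226.50 + $554.15 + $85.32 + $12.42 + $10.52 + $161.11 = $1,174.07
Net pay = $2,483.54 − $1,174.07 = $1,309.47

$1,309.47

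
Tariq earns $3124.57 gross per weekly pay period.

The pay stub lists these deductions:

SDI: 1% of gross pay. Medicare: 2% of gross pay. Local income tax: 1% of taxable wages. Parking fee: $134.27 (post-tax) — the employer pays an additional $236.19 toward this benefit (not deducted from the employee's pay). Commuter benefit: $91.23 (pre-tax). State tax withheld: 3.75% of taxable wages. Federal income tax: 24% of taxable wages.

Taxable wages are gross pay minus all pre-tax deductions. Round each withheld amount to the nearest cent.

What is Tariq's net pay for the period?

Commuter benefit: $91.23
Taxable wages = $3124.57 − $91.23 = $3033.34
Local income tax: $3033.34 × 0.01 = $30.33
State tax withheld: $3033.34 × 0.0375 = $113.75
Federal income tax: $3033.34 × 0.24 = $728.00
SDI: $3124.57 × 0.01 = $31.25
Medicare: $3124.57 × 0.02 = $62.49
Parking fee: $134.27
(Employer's $236.19 toward parking fee is not withheld from the employee.)
Total deductions = $91.23 + $30.33 + $113.75 + $728.00 + $31.25 + $62.49 + $134.27 = $1191.32
Net pay = $3124.57 − $1191.32 = $1933.25

$1933.25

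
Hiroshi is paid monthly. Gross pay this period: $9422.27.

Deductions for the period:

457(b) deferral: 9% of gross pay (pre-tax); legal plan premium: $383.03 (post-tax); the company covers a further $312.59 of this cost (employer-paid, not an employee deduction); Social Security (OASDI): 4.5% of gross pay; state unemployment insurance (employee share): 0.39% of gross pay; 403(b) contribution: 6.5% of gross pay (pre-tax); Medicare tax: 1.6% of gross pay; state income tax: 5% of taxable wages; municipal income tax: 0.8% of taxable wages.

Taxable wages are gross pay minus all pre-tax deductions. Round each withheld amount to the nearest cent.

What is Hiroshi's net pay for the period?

457(b) deferral: $9422.27 × 0.09 = $848.00
403(b) contribution: $9422.27 × 0.065 = $612.45
Pre-tax total = $848.00 + $612.45 = $1460.45
Taxable wages = $9422.27 − $1460.45 = $7961.82
State income tax: $7961.82 × 0.05 = $398.09
Municipal income tax: $7961.82 × 0.008 = $63.69
State unemployment insurance (employee share): $9422.27 × 0.0039 = $36.75
Social Security (OASDI): $9422.27 × 0.045 = $424.00
Medicare tax: $9422.27 × 0.016 = $150.76
Legal plan premium: $383.03
(Employer's $312.59 toward legal plan premium is not withheld from the employee.)
Total deductions = $848.00 + $612.45 + $398.09 + $63.69 + $36.75 + $424.00 + $150.76 + $383.03 = $2916.77
Net pay = $9422.27 − $2916.77 = $6505.50

$6505.50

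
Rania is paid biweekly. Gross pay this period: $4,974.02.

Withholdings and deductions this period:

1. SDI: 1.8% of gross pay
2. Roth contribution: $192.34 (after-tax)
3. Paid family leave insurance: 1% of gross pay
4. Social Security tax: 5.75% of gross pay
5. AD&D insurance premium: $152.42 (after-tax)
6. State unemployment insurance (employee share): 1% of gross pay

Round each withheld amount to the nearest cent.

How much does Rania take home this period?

$4,154.24

Paid family leave insurance: $4,974.02 × 0.01 = $49.74
State unemployment insurance (employee share): $4,974.02 × 0.01 = $49.74
Social Security tax: $4,974.02 × 0.0575 = $286.01
SDI: $4,974.02 × 0.018 = $89.53
AD&D insurance premium: $152.42
Roth contribution: $192.34
Total deductions = $49.74 + $49.74 + $286.01 + $89.53 + $152.42 + $192.34 = $819.78
Net pay = $4,974.02 − $819.78 = $4,154.24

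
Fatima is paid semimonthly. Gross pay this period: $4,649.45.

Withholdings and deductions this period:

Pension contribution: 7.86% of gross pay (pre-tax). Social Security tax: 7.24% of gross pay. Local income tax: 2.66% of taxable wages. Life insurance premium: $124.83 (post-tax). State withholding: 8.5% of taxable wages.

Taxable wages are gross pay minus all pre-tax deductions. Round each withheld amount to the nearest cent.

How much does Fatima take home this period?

$3,344.46

Pension contribution: $4,649.45 × 0.0786 = $365.45
Taxable wages = $4,649.45 − $365.45 = $4,284.00
Local income tax: $4,284.00 × 0.0266 = $113.95
State withholding: $4,284.00 × 0.085 = $364.14
Social Security tax: $4,649.45 × 0.0724 = $336.62
Life insurance premium: $124.83
Total deductions = $365.45 + $113.95 + $364.14 + $336.62 + $124.83 = $1,304.99
Net pay = $4,649.45 − $1,304.99 = $3,344.46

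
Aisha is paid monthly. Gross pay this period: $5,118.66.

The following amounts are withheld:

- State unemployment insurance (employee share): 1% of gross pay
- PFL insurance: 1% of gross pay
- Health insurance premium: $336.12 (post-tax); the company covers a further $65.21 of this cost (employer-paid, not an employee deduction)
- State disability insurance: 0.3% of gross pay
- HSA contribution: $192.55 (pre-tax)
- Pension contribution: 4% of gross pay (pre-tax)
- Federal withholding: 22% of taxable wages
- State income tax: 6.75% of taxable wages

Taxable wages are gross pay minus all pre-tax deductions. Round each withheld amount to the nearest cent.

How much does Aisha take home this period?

$2,910.11

HSA contribution: $192.55
Pension contribution: $5,118.66 × 0.04 = $204.75
Pre-tax total = $192.55 + $204.75 = $397.30
Taxable wages = $5,118.66 − $397.30 = $4,721.36
Federal withholding: $4,721.36 × 0.22 = $1,038.70
State income tax: $4,721.36 × 0.0675 = $318.69
PFL insurance: $5,118.66 × 0.01 = $51.19
State disability insurance: $5,118.66 × 0.003 = $15.36
State unemployment insurance (employee share): $5,118.66 × 0.01 = $51.19
Health insurance premium: $336.12
(Employer's $65.21 toward health insurance premium is not withheld from the employee.)
Total deductions = $192.55 + $204.75 + $1,038.70 + $318.69 + $51.19 + $15.36 + $51.19 + $336.12 = $2,208.55
Net pay = $5,118.66 − $2,208.55 = $2,910.11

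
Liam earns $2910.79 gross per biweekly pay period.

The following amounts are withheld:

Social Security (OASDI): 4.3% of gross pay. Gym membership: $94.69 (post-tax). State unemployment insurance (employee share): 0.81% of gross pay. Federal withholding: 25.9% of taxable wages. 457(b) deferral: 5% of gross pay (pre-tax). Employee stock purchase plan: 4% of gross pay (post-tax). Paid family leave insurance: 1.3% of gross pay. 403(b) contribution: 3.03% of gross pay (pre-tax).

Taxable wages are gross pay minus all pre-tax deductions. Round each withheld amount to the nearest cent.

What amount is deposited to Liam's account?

403(b) contribution: $2910.79 × 0.0303 = $88.20
457(b) deferral: $2910.79 × 0.05 = $145.54
Pre-tax total = $88.20 + $145.54 = $233.74
Taxable wages = $2910.79 − $233.74 = $2677.05
Federal withholding: $2677.05 × 0.259 = $693.36
Paid family leave insurance: $2910.79 × 0.013 = $37.84
Social Security (OASDI): $2910.79 × 0.043 = $125.16
State unemployment insurance (employee share): $2910.79 × 0.0081 = $23.58
Gym membership: $94.69
Employee stock purchase plan: $2910.79 × 0.04 = $116.43
Total deductions = $88.20 + $145.54 + $693.36 + $37.84 + $125.16 + $23.58 + $94.69 + $116.43 = $1324.80
Net pay = $2910.79 − $1324.80 = $1585.99

$1585.99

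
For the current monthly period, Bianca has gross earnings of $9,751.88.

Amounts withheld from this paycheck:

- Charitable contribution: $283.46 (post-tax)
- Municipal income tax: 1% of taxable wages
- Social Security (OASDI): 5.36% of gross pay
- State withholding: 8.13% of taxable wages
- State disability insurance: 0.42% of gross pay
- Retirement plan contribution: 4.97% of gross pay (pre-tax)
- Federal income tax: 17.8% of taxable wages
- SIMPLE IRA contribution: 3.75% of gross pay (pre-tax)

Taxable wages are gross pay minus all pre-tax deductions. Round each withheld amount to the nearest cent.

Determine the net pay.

SIMPLE IRA contribution: $9,751.88 × 0.0375 = $365.70
Retirement plan contribution: $9,751.88 × 0.0497 = $484.67
Pre-tax total = $365.70 + $484.67 = $850.37
Taxable wages = $9,751.88 − $850.37 = $8,901.51
Municipal income tax: $8,901.51 × 0.01 = $89.02
State withholding: $8,901.51 × 0.0813 = $723.69
Federal income tax: $8,901.51 × 0.178 = $1,584.47
State disability insurance: $9,751.88 × 0.0042 = $40.96
Social Security (OASDI): $9,751.88 × 0.0536 = $522.70
Charitable contribution: $283.46
Total deductions = $365.70 + $484.67 + $89.02 + $723.69 + $1,584.47 + $40.96 + $522.70 + $283.46 = $4,094.67
Net pay = $9,751.88 − $4,094.67 = $5,657.21

$5,657.21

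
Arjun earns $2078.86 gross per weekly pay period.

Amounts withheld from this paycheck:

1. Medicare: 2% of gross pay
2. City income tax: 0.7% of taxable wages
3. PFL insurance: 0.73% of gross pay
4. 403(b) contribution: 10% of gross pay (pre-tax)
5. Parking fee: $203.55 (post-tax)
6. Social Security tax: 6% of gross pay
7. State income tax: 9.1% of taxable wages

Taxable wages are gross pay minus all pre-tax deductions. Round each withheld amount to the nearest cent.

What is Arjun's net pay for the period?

403(b) contribution: $2078.86 × 0.1 = $207.89
Taxable wages = $2078.86 − $207.89 = $1870.97
City income tax: $1870.97 × 0.007 = $13.10
State income tax: $1870.97 × 0.091 = $170.26
Social Security tax: $2078.86 × 0.06 = $124.73
PFL insurance: $2078.86 × 0.0073 = $15.18
Medicare: $2078.86 × 0.02 = $41.58
Parking fee: $203.55
Total deductions = $207.89 + $13.10 + $170.26 + $124.73 + $15.18 + $41.58 + $203.55 = $776.29
Net pay = $2078.86 − $776.29 = $1302.57

$1302.57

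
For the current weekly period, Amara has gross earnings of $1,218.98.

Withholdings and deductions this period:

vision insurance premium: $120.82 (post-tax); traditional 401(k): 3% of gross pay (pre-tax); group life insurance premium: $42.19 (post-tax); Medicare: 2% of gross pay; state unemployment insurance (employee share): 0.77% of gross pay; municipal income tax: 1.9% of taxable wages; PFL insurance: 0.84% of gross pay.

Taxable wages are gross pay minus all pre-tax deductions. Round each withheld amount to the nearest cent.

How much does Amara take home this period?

Traditional 401(k): $1,218.98 × 0.03 = $36.57
Taxable wages = $1,218.98 − $36.57 = $1,182.41
Municipal income tax: $1,182.41 × 0.019 = $22.47
State unemployment insurance (employee share): $1,218.98 × 0.0077 = $9.39
PFL insurance: $1,218.98 × 0.0084 = $10.24
Medicare: $1,218.98 × 0.02 = $24.38
Vision insurance premium: $120.82
Group life insurance premium: $42.19
Total deductions = $36.57 + $22.47 + $9.39 + $10.24 + $24.38 + $120.82 + $42.19 = $266.06
Net pay = $1,218.98 − $266.06 = $952.92

$952.92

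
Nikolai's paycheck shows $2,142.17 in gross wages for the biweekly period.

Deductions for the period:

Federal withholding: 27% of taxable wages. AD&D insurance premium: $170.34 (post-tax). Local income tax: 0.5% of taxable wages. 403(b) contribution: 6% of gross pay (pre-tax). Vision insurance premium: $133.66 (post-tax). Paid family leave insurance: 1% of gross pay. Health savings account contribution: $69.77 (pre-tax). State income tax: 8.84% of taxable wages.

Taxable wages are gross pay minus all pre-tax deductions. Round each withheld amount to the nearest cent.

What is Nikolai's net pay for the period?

403(b) contribution: $2,142.17 × 0.06 = $128.53
Health savings account contribution: $69.77
Pre-tax total = $128.53 + $69.77 = $198.30
Taxable wages = $2,142.17 − $198.30 = $1,943.87
State income tax: $1,943.87 × 0.0884 = $171.84
Local income tax: $1,943.87 × 0.005 = $9.72
Federal withholding: $1,943.87 × 0.27 = $524.84
Paid family leave insurance: $2,142.17 × 0.01 = $21.42
AD&D insurance premium: $170.34
Vision insurance premium: $133.66
Total deductions = $128.53 + $69.77 + $171.84 + $9.72 + $524.84 + $21.42 + $170.34 + $133.66 = $1,230.12
Net pay = $2,142.17 − $1,230.12 = $912.05

$912.05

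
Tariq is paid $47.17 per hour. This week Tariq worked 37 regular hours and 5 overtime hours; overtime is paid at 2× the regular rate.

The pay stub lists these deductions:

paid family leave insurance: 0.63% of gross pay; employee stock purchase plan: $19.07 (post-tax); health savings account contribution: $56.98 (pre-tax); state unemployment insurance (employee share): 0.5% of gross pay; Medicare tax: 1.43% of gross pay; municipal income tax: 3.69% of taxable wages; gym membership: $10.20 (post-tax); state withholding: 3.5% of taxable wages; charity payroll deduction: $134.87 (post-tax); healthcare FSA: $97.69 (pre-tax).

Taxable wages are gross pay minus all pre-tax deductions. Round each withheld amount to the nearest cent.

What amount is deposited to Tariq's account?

Regular pay: 37 × $47.17 = $1,745.29
Overtime pay: 5 × $47.17 × 2 = $471.70
Gross pay = $1,745.29 + $471.70 = $2,216.99
Health savings account contribution: $56.98
Healthcare FSA: $97.69
Pre-tax total = $56.98 + $97.69 = $154.67
Taxable wages = $2,216.99 − $154.67 = $2,062.32
State withholding: $2,062.32 × 0.035 = $72.18
Municipal income tax: $2,062.32 × 0.0369 = $76.10
Medicare tax: $2,216.99 × 0.0143 = $31.70
State unemployment insurance (employee share): $2,216.99 × 0.005 = $11.08
Paid family leave insurance: $2,216.99 × 0.0063 = $13.97
Gym membership: $10.20
Charity payroll deduction: $134.87
Employee stock purchase plan: $19.07
Total deductions = $56.98 + $97.69 + $72.18 + $76.10 + $31.70 + $11.08 + $13.97 + $10.20 + $134.87 + $19.07 = $523.84
Net pay = $2,216.99 − $523.84 = $1,693.15

$1,693.15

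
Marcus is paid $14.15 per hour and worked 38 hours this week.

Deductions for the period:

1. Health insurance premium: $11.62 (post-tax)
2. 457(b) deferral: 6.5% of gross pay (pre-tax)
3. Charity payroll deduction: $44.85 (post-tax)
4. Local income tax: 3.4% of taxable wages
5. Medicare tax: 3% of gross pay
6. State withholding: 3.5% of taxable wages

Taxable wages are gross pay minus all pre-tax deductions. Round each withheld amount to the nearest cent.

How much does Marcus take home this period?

$395.46

Gross pay: 38 × $14.15 = $537.70
457(b) deferral: $537.70 × 0.065 = $34.95
Taxable wages = $537.70 − $34.95 = $502.75
Local income tax: $502.75 × 0.034 = $17.09
State withholding: $502.75 × 0.035 = $17.60
Medicare tax: $537.70 × 0.03 = $16.13
Charity payroll deduction: $44.85
Health insurance premium: $11.62
Total deductions = $34.95 + $17.09 + $17.60 + $16.13 + $44.85 + $11.62 = $142.24
Net pay = $537.70 − $142.24 = $395.46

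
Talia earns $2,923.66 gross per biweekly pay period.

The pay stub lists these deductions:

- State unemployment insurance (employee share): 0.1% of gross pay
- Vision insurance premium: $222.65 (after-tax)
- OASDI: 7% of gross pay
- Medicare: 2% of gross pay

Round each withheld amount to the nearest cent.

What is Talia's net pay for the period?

OASDI: $2,923.66 × 0.07 = $204.66
Medicare: $2,923.66 × 0.02 = $58.47
State unemployment insurance (employee share): $2,923.66 × 0.001 = $2.92
Vision insurance premium: $222.65
Total deductions = $204.66 + $58.47 + $2.92 + $222.65 = $488.70
Net pay = $2,923.66 − $488.70 = $2,434.96

$2,434.96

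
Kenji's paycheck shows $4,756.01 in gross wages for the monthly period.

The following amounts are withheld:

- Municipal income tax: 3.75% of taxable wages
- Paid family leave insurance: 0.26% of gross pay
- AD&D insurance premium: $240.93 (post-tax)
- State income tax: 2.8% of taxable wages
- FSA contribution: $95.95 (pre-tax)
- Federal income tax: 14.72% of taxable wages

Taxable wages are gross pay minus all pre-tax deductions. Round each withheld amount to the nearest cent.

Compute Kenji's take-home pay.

$3,415.57

FSA contribution: $95.95
Taxable wages = $4,756.01 − $95.95 = $4,660.06
Federal income tax: $4,660.06 × 0.1472 = $685.96
State income tax: $4,660.06 × 0.028 = $130.48
Municipal income tax: $4,660.06 × 0.0375 = $174.75
Paid family leave insurance: $4,756.01 × 0.0026 = $12.37
AD&D insurance premium: $240.93
Total deductions = $95.95 + $685.96 + $130.48 + $174.75 + $12.37 + $240.93 = $1,340.44
Net pay = $4,756.01 − $1,340.44 = $3,415.57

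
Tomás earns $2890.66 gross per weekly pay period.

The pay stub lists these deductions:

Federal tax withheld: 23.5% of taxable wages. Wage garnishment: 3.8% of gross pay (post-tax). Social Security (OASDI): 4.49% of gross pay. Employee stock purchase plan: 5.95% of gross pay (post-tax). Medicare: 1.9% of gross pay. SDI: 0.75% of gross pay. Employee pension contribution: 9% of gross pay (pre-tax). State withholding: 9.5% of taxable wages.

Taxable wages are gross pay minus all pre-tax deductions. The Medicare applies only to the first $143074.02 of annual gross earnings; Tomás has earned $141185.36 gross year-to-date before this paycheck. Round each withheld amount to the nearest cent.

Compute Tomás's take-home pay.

Employee pension contribution: $2890.66 × 0.09 = $260.16
Taxable wages = $2890.66 − $260.16 = $2630.50
Federal tax withheld: $2630.50 × 0.235 = $618.17
State withholding: $2630.50 × 0.095 = $249.90
SDI: $2890.66 × 0.0075 = $21.68
Social Security (OASDI): $2890.66 × 0.0449 = $129.79
Medicare: only $143074.02 − $141185.36 = $1888.66 of this check is subject → $1888.66 × 0.019 = $35.88
Employee stock purchase plan: $2890.66 × 0.0595 = $171.99
Wage garnishment: $2890.66 × 0.038 = $109.85
Total deductions = $260.16 + $618.17 + $249.90 + $21.68 + $129.79 + $35.88 + $171.99 + $109.85 = $1597.42
Net pay = $2890.66 − $1597.42 = $1293.24

$1293.24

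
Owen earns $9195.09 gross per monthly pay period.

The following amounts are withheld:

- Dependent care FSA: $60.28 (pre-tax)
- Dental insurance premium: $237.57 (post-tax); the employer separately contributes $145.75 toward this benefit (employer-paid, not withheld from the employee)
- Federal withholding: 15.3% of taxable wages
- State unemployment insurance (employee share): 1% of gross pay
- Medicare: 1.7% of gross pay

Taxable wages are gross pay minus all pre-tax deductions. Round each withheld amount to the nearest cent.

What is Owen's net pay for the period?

Dependent care FSA: $60.28
Taxable wages = $9195.09 − $60.28 = $9134.81
Federal withholding: $9134.81 × 0.153 = $1397.63
State unemployment insurance (employee share): $9195.09 × 0.01 = $91.95
Medicare: $9195.09 × 0.017 = $156.32
Dental insurance premium: $237.57
(Employer's $145.75 toward dental insurance premium is not withheld from the employee.)
Total deductions = $60.28 + $1397.63 + $91.95 + $156.32 + $237.57 = $1943.75
Net pay = $9195.09 − $1943.75 = $7251.34

$7251.34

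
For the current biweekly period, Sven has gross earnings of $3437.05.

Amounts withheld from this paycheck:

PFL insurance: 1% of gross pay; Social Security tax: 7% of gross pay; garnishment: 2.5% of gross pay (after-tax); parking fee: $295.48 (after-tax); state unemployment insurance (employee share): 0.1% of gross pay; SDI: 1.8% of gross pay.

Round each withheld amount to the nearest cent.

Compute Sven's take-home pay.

$2715.37

SDI: $3437.05 × 0.018 = $61.87
Social Security tax: $3437.05 × 0.07 = $240.59
PFL insurance: $3437.05 × 0.01 = $34.37
State unemployment insurance (employee share): $3437.05 × 0.001 = $3.44
Garnishment: $3437.05 × 0.025 = $85.93
Parking fee: $295.48
Total deductions = $61.87 + $240.59 + $34.37 + $3.44 + $85.93 + $295.48 = $721.68
Net pay = $3437.05 − $721.68 = $2715.37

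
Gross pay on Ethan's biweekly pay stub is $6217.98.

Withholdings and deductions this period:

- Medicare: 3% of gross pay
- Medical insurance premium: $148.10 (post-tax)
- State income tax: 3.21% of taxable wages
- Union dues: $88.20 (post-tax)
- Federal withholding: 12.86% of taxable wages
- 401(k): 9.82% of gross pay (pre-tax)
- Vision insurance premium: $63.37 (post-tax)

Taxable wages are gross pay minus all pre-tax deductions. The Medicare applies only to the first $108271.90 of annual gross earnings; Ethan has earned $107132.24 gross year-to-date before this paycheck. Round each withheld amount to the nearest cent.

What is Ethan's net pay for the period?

401(k): $6217.98 × 0.0982 = $610.61
Taxable wages = $6217.98 − $610.61 = $5607.37
Federal withholding: $5607.37 × 0.1286 = $721.11
State income tax: $5607.37 × 0.0321 = $180.00
Medicare: only $108271.90 − $107132.24 = $1139.66 of this check is subject → $1139.66 × 0.03 = $34.19
Vision insurance premium: $63.37
Medical insurance premium: $148.10
Union dues: $88.20
Total deductions = $610.61 + $721.11 + $180.00 + $34.19 + $63.37 + $148.10 + $88.20 = $1845.58
Net pay = $6217.98 − $1845.58 = $4372.40

$4372.40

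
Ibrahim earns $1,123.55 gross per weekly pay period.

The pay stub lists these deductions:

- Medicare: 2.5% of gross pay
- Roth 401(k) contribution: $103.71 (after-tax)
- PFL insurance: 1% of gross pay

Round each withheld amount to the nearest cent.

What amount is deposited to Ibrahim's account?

$980.51

Medicare: $1,123.55 × 0.025 = $28.09
PFL insurance: $1,123.55 × 0.01 = $11.24
Roth 401(k) contribution: $103.71
Total deductions = $28.09 + $11.24 + $103.71 = $143.04
Net pay = $1,123.55 − $143.04 = $980.51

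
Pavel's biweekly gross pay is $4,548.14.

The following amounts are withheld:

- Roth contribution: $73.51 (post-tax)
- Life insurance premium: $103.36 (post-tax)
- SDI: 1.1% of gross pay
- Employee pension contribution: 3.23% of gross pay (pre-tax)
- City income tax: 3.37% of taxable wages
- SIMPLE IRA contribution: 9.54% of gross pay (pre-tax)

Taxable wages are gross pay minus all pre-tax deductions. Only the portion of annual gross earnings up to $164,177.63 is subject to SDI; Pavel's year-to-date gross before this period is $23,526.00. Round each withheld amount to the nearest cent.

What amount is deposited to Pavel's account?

$3,606.75

Employee pension contribution: $4,548.14 × 0.0323 = $146.90
SIMPLE IRA contribution: $4,548.14 × 0.0954 = $433.89
Pre-tax total = $146.90 + $433.89 = $580.79
Taxable wages = $4,548.14 − $580.79 = $3,967.35
City income tax: $3,967.35 × 0.0337 = $133.70
SDI: cap not yet reached, full $4,548.14 is subject → $4,548.14 × 0.011 = $50.03
Roth contribution: $73.51
Life insurance premium: $103.36
Total deductions = $146.90 + $433.89 + $133.70 + $50.03 + $73.51 + $103.36 = $941.39
Net pay = $4,548.14 − $941.39 = $3,606.75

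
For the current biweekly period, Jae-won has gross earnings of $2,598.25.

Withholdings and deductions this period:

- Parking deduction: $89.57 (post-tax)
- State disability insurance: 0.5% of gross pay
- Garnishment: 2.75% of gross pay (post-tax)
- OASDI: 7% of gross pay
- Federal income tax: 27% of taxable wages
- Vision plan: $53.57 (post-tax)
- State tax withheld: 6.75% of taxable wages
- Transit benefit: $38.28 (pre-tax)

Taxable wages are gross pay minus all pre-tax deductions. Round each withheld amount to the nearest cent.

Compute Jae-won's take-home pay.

$1,286.52

Transit benefit: $38.28
Taxable wages = $2,598.25 − $38.28 = $2,559.97
Federal income tax: $2,559.97 × 0.27 = $691.19
State tax withheld: $2,559.97 × 0.0675 = $172.80
OASDI: $2,598.25 × 0.07 = $181.88
State disability insurance: $2,598.25 × 0.005 = $12.99
Parking deduction: $89.57
Garnishment: $2,598.25 × 0.0275 = $71.45
Vision plan: $53.57
Total deductions = $38.28 + $691.19 + $172.80 + $181.88 + $12.99 + $89.57 + $71.45 + $53.57 = $1,311.73
Net pay = $2,598.25 − $1,311.73 = $1,286.52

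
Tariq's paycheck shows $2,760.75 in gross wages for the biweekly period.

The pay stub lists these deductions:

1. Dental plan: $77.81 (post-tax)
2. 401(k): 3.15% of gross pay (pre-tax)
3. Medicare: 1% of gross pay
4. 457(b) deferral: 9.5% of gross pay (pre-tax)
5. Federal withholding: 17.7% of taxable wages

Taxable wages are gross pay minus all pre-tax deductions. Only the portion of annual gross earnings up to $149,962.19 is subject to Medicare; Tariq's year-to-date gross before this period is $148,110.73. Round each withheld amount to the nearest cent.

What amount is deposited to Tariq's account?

$1,888.36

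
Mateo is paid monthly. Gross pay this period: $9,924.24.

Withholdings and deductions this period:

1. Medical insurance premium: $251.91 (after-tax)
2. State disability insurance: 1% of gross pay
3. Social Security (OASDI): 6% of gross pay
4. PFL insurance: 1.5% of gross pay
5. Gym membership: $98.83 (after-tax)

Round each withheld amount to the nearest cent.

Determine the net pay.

$8,729.95

State disability insurance: $9,924.24 × 0.01 = $99.24
PFL insurance: $9,924.24 × 0.015 = $148.86
Social Security (OASDI): $9,924.24 × 0.06 = $595.45
Medical insurance premium: $251.91
Gym membership: $98.83
Total deductions = $99.24 + $148.86 + $595.45 + $251.91 + $98.83 = $1,194.29
Net pay = $9,924.24 − $1,194.29 = $8,729.95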